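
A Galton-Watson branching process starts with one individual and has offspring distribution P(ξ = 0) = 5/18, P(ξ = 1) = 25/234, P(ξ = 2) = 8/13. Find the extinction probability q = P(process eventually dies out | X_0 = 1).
q = 65/144

The pgf is f(s) = 5/18 + 25/234·s + 8/13·s². The extinction probability q is the smallest fixed point of f in [0, 1]. Setting s = f(s):
  8/13·s² + (25/234 − 1)·s + 5/18 = 0
  8/13·s² − (5/18 + 8/13)·s + 5/18 = 0
which factors as (s − 1)·(8/13·s − 5/18) = 0, giving roots s = 1 and s = (5/18)/(8/13) = 65/144.
Mean offspring μ = 25/234 + 2·8/13 = 313/234 > 1 (supercritical), so q < 1. The extinction probability is the smaller root: q = (5/18)/(8/13) = 65/144.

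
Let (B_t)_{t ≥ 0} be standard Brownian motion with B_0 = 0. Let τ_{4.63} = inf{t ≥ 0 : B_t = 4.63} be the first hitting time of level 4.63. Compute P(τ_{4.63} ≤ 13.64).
P(τ_{4.63} ≤ 13.64) = 2(1 − Φ(4.63/√13.64)) = 2(1 − Φ(1.2536)) ≈ 0.2100

By the reflection principle for standard BM, P(τ_b ≤ t) = 2 · P(B_t ≥ b). Since B_t ~ N(0, t), P(B_t ≥ 4.63) = 1 − Φ(4.63/√t) = 1 − Φ(4.63/√13.64) = 1 − Φ(1.2536) ≈ 0.10499. Doubling: P(τ_{4.63} ≤ 13.64) ≈ 2 · 0.10499 = 0.20998 ≈ 0.2100.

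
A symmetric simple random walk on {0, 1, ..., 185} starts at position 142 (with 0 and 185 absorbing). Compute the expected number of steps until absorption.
E[τ | X_0 = 142] = 6106

Let v_k = E[τ | X_0 = k]. Boundary: v_0 = v_185 = 0. Recurrence: v_k = 1 + (v_{k-1} + v_{k+1})/2 for 1 ≤ k ≤ 184. The particular solution to v_k − (v_{k-1} + v_{k+1})/2 = 1 is v_k = −k^2. Adding homogeneous solution A + B k and matching boundaries gives v_k = k (185 − k). Substituting k = 142: v_142 = 142 · 43 = 6106.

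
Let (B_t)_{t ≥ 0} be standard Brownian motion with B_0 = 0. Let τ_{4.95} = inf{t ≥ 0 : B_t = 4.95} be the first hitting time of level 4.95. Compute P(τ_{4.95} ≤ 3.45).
P(τ_{4.95} ≤ 3.45) = 2(1 − Φ(4.95/√3.45)) = 2(1 − Φ(2.6650)) ≈ 0.0077

By the reflection principle for standard BM, P(τ_b ≤ t) = 2 · P(B_t ≥ b). Since B_t ~ N(0, t), P(B_t ≥ 4.95) = 1 − Φ(4.95/√t) = 1 − Φ(4.95/√3.45) = 1 − Φ(2.6650) ≈ 0.00385. Doubling: P(τ_{4.95} ≤ 3.45) ≈ 2 · 0.00385 = 0.00770 ≈ 0.0077.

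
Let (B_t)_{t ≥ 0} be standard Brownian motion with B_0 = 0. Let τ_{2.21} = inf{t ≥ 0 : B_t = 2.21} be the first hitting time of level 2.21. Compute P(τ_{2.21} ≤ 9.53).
P(τ_{2.21} ≤ 9.53) = 2(1 − Φ(2.21/√9.53)) = 2(1 − Φ(0.7159)) ≈ 0.4741

By the reflection principle for standard BM, P(τ_b ≤ t) = 2 · P(B_t ≥ b). Since B_t ~ N(0, t), P(B_t ≥ 2.21) = 1 − Φ(2.21/√t) = 1 − Φ(2.21/√9.53) = 1 − Φ(0.7159) ≈ 0.23703. Doubling: P(τ_{2.21} ≤ 9.53) ≈ 2 · 0.23703 = 0.47406 ≈ 0.4741.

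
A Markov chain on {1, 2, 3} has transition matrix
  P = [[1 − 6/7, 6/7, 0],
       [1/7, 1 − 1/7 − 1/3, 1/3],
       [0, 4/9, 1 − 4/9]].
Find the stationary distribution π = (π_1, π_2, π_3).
π = (2/23, 12/23, 9/23)

This is a birth-death chain on three states, which satisfies detailed balance: π_1 · P_{12} = π_2 · P_{21} and π_2 · P_{23} = π_3 · P_{32}.
From π_1 · 6/7 = π_2 · 1/7: π_2/π_1 = (6/7)/(1/7) = 6.
From π_2 · 1/3 = π_3 · 4/9: π_3/π_2 = (1/3)/(4/9) = 3/4.
Take π_1 proportional to 1; then unnormalized π = (1, 6, 9/2). Normalize by dividing by the sum 23/2:
  π = (2/23, 12/23, 9/23).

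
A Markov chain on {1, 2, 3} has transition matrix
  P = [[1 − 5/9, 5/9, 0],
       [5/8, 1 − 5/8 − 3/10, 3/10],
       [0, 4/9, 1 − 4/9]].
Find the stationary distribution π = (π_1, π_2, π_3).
π = (45/112, 5/14, 27/112)

This is a birth-death chain on three states, which satisfies detailed balance: π_1 · P_{12} = π_2 · P_{21} and π_2 · P_{23} = π_3 · P_{32}.
From π_1 · 5/9 = π_2 · 5/8: π_2/π_1 = (5/9)/(5/8) = 8/9.
From π_2 · 3/10 = π_3 · 4/9: π_3/π_2 = (3/10)/(4/9) = 27/40.
Take π_1 proportional to 1; then unnormalized π = (1, 8/9, 3/5). Normalize by dividing by the sum 112/45:
  π = (45/112, 5/14, 27/112).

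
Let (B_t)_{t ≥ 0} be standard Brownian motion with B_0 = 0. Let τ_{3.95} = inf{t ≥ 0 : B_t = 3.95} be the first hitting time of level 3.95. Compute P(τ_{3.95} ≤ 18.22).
P(τ_{3.95} ≤ 18.22) = 2(1 − Φ(3.95/√18.22)) = 2(1 − Φ(0.9254)) ≈ 0.3548

By the reflection principle for standard BM, P(τ_b ≤ t) = 2 · P(B_t ≥ b). Since B_t ~ N(0, t), P(B_t ≥ 3.95) = 1 − Φ(3.95/√t) = 1 − Φ(3.95/√18.22) = 1 − Φ(0.9254) ≈ 0.17738. Doubling: P(τ_{3.95} ≤ 18.22) ≈ 2 · 0.17738 = 0.35476 ≈ 0.3548.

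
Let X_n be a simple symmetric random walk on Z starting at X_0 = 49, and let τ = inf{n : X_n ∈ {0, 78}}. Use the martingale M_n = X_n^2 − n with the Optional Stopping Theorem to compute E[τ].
E[τ] = 1421

M_n = X_n^2 − n is a martingale (since E[X_{n+1}^2 | F_n] = X_n^2 + 1). By OST (τ has finite mean in a bounded region), E[M_τ] = E[M_0] = X_0^2 − 0 = 49^2 = 2401. Also E[M_τ] = E[X_τ^2] − E[τ]. The walk exits at 0 or 78, with P(hit 78 first) = 49/78, so E[X_τ^2] = 78^2 · 49/78 + 0 = 3822. Thus E[τ] = E[X_τ^2] − E[M_τ] = 3822 − 2401 = 1421 = 49(78 − 49) = 1421.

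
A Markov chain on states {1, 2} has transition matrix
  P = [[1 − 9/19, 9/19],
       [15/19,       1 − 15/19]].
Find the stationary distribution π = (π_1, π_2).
π_1 = 5/8, π_2 = 3/8

Solve πP = π with π_1 + π_2 = 1. From πP = π: π_1 · (1 − 9/19) + π_2 · 15/19 = π_1 ⇒ π_2 · 15/19 = π_1 · 9/19 ⇒ π_2/π_1 = (9/19)/(15/19) = 3/5. Together with π_1 + π_2 = 1:
  π_1 = (15/19)/(9/19 + 15/19) = (15/19)/(24/19) = 5/8,
  π_2 = (9/19)/(9/19 + 15/19) = (9/19)/(24/19) = 3/8.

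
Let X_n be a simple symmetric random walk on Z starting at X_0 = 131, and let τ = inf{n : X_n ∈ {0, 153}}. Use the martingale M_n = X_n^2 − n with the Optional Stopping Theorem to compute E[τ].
E[τ] = 2882

M_n = X_n^2 − n is a martingale (since E[X_{n+1}^2 | F_n] = X_n^2 + 1). By OST (τ has finite mean in a bounded region), E[M_τ] = E[M_0] = X_0^2 − 0 = 131^2 = 17161. Also E[M_τ] = E[X_τ^2] − E[τ]. The walk exits at 0 or 153, with P(hit 153 first) = 131/153, so E[X_τ^2] = 153^2 · 131/153 + 0 = 20043. Thus E[τ] = E[X_τ^2] − E[M_τ] = 20043 − 17161 = 2882 = 131(153 − 131) = 2882.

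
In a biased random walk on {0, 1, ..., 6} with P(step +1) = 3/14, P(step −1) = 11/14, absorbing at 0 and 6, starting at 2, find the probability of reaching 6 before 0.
P(hit 6 before 0) = (1 − (11/3)^2) / (1 − (11/3)^6) = 81/15811

Let u_k denote P(reach 6 before 0 | start at k). Boundary: u_0 = 0, u_6 = 1. Recurrence: u_k = 3/14·u_{k+1} + 11/14·u_{k-1} for 1 ≤ k ≤ 5. Try u_k = A + B·r^k with r = q/p = (11/14)/(3/14) = 11/3. Substitution satisfies the recurrence; boundary conditions give:
  u_k = (1 − r^k) / (1 − r^N) = (1 − (11/3)^2) / (1 − (11/3)^6) = 81/15811.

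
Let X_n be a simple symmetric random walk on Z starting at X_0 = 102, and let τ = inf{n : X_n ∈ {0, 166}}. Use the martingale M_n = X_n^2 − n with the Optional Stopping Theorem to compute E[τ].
E[τ] = 6528

M_n = X_n^2 − n is a martingale (since E[X_{n+1}^2 | F_n] = X_n^2 + 1). By OST (τ has finite mean in a bounded region), E[M_τ] = E[M_0] = X_0^2 − 0 = 102^2 = 10404. Also E[M_τ] = E[X_τ^2] − E[τ]. The walk exits at 0 or 166, with P(hit 166 first) = 102/166, so E[X_τ^2] = 166^2 · 102/166 + 0 = 16932. Thus E[τ] = E[X_τ^2] − E[M_τ] = 16932 − 10404 = 6528 = 102(166 − 102) = 6528.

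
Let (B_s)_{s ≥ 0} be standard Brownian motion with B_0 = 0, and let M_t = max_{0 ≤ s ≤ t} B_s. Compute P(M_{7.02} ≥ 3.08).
P(M_{7.02} ≥ 3.08) = 2·P(B_{7.02} ≥ 3.08) = 2(1 − Φ(3.08/√7.02)) ≈ 0.2450

By the reflection principle for Brownian motion, P(M_t ≥ a) = 2 · P(B_t ≥ a) for a ≥ 0. Since B_t ~ N(0, t), P(B_t ≥ 3.08) = 1 − Φ(3.08/√t) = 1 − Φ(3.08/√7.02) = 1 − Φ(1.1625). So
  P(M_{7.02} ≥ 3.08) = 2(1 − Φ(1.1625)) ≈ 0.2450.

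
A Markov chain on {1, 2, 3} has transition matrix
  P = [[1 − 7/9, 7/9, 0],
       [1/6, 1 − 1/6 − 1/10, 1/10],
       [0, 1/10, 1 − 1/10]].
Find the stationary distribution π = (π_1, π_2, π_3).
π = (3/31, 14/31, 14/31)

This is a birth-death chain on three states, which satisfies detailed balance: π_1 · P_{12} = π_2 · P_{21} and π_2 · P_{23} = π_3 · P_{32}.
From π_1 · 7/9 = π_2 · 1/6: π_2/π_1 = (7/9)/(1/6) = 14/3.
From π_2 · 1/10 = π_3 · 1/10: π_3/π_2 = (1/10)/(1/10) = 1.
Take π_1 proportional to 1; then unnormalized π = (1, 14/3, 14/3). Normalize by dividing by the sum 31/3:
  π = (3/31, 14/31, 14/31).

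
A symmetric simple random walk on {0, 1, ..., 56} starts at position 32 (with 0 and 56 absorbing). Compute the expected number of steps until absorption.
E[τ | X_0 = 32] = 768

Let v_k = E[τ | X_0 = k]. Boundary: v_0 = v_56 = 0. Recurrence: v_k = 1 + (v_{k-1} + v_{k+1})/2 for 1 ≤ k ≤ 55. The particular solution to v_k − (v_{k-1} + v_{k+1})/2 = 1 is v_k = −k^2. Adding homogeneous solution A + B k and matching boundaries gives v_k = k (56 − k). Substituting k = 32: v_32 = 32 · 24 = 768.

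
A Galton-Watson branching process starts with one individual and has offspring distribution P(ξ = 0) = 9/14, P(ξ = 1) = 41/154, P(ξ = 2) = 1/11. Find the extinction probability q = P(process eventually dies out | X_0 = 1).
q = 1

Mean offspring μ = 0·9/14 + 1·41/154 + 2·1/11 = 69/154 ≤ 1. For μ ≤ 1 with offspring not concentrated at 1, the Galton-Watson process goes extinct almost surely, so q = 1.
(Algebraic check: The pgf is f(s) = 9/14 + 41/154·s + 1/11·s². The extinction probability q is the smallest fixed point of f in [0, 1]. Setting s = f(s):
  1/11·s² + (41/154 − 1)·s + 9/14 = 0
  1/11·s² − (9/14 + 1/11)·s + 9/14 = 0
which factors as (s − 1)·(1/11·s − 9/14) = 0, giving roots s = 1 and s = (9/14)/(1/11) = 99/14. Since 99/14 ≥ 1, the smallest root in [0, 1] is s = 1.)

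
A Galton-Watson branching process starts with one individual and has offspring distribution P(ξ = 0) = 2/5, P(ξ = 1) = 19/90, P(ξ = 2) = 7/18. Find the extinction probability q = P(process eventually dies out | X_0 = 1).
q = 1

Mean offspring μ = 0·2/5 + 1·19/90 + 2·7/18 = 89/90 ≤ 1. For μ ≤ 1 with offspring not concentrated at 1, the Galton-Watson process goes extinct almost surely, so q = 1.
(Algebraic check: The pgf is f(s) = 2/5 + 19/90·s + 7/18·s². The extinction probability q is the smallest fixed point of f in [0, 1]. Setting s = f(s):
  7/18·s² + (19/90 − 1)·s + 2/5 = 0
  7/18·s² − (2/5 + 7/18)·s + 2/5 = 0
which factors as (s − 1)·(7/18·s − 2/5) = 0, giving roots s = 1 and s = (2/5)/(7/18) = 36/35. Since 36/35 ≥ 1, the smallest root in [0, 1] is s = 1.)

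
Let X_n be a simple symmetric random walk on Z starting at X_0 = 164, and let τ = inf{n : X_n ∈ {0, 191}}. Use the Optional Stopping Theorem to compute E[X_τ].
E[X_τ] = 164

X_n is a martingale and τ is a bounded-mean stopping time (indeed τ is finite a.s. with bounded expectation since the walk is in a bounded region). By the OST, E[X_τ] = E[X_0] = 164. Equivalently: E[X_τ] = 191 · P(hit 191 first) + 0 · P(hit 0 first) = 191 · (164/191) = 164.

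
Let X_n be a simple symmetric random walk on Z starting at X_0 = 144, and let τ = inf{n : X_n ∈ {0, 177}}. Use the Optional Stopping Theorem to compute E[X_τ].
E[X_τ] = 144

X_n is a martingale and τ is a bounded-mean stopping time (indeed τ is finite a.s. with bounded expectation since the walk is in a bounded region). By the OST, E[X_τ] = E[X_0] = 144. Equivalently: E[X_τ] = 177 · P(hit 177 first) + 0 · P(hit 0 first) = 177 · (144/177) = 144.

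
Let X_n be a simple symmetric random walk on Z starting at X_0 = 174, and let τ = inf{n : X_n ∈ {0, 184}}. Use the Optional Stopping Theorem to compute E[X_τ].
E[X_τ] = 174

X_n is a martingale and τ is a bounded-mean stopping time (indeed τ is finite a.s. with bounded expectation since the walk is in a bounded region). By the OST, E[X_τ] = E[X_0] = 174. Equivalently: E[X_τ] = 184 · P(hit 184 first) + 0 · P(hit 0 first) = 184 · (174/184) = 174.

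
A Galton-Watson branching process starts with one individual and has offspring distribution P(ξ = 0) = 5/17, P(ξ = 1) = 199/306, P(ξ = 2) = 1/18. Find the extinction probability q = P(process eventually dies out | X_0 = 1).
q = 1

Mean offspring μ = 0·5/17 + 1·199/306 + 2·1/18 = 233/306 ≤ 1. For μ ≤ 1 with offspring not concentrated at 1, the Galton-Watson process goes extinct almost surely, so q = 1.
(Algebraic check: The pgf is f(s) = 5/17 + 199/306·s + 1/18·s². The extinction probability q is the smallest fixed point of f in [0, 1]. Setting s = f(s):
  1/18·s² + (199/306 − 1)·s + 5/17 = 0
  1/18·s² − (5/17 + 1/18)·s + 5/17 = 0
which factors as (s − 1)·(1/18·s − 5/17) = 0, giving roots s = 1 and s = (5/17)/(1/18) = 90/17. Since 90/17 ≥ 1, the smallest root in [0, 1] is s = 1.)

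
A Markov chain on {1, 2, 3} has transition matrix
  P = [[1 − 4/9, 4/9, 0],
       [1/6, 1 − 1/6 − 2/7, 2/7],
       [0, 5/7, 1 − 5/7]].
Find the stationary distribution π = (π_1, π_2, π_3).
π = (15/71, 40/71, 16/71)

This is a birth-death chain on three states, which satisfies detailed balance: π_1 · P_{12} = π_2 · P_{21} and π_2 · P_{23} = π_3 · P_{32}.
From π_1 · 4/9 = π_2 · 1/6: π_2/π_1 = (4/9)/(1/6) = 8/3.
From π_2 · 2/7 = π_3 · 5/7: π_3/π_2 = (2/7)/(5/7) = 2/5.
Take π_1 proportional to 1; then unnormalized π = (1, 8/3, 16/15). Normalize by dividing by the sum 71/15:
  π = (15/71, 40/71, 16/71).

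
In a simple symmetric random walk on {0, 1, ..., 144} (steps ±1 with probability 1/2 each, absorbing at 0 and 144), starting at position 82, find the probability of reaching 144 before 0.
P(hit 144 before 0) = 82/144 = 41/72

Let u_k = P(hit 144 before 0 | start at k). Then u_0 = 0, u_144 = 1, and u_k = u_{k-1}/2 + u_{k+1}/2 for 1 ≤ k ≤ 143. This harmonic recurrence is solved by u_k = k/144, giving u_82 = 82/144 = 41/72.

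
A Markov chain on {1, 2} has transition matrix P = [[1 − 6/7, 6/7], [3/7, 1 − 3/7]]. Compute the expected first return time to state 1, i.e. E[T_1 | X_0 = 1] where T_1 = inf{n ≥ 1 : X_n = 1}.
E[T_1 | X_0 = 1] = 1/π_1 = 3

For an irreducible recurrent Markov chain with stationary distribution π, E[T_i | X_0 = i] = 1/π_i (Kac's formula). Here π_1 = (3/7)/(6/7 + 3/7) = (3/7)/(9/7) = 1/3, so E[T_1 | X_0 = 1] = 1/π_1 = (6/7 + 3/7)/(3/7) = (9/7)/(3/7) = 3.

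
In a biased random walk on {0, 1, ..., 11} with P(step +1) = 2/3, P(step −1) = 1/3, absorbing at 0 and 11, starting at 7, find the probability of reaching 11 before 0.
P(hit 11 before 0) = (1 − (1/2)^7) / (1 − (1/2)^11) = 2032/2047

Let u_k denote P(reach 11 before 0 | start at k). Boundary: u_0 = 0, u_11 = 1. Recurrence: u_k = 2/3·u_{k+1} + 1/3·u_{k-1} for 1 ≤ k ≤ 10. Try u_k = A + B·r^k with r = q/p = (1/3)/(2/3) = 1/2. Substitution satisfies the recurrence; boundary conditions give:
  u_k = (1 − r^k) / (1 − r^N) = (1 − (1/2)^7) / (1 − (1/2)^11) = 2032/2047.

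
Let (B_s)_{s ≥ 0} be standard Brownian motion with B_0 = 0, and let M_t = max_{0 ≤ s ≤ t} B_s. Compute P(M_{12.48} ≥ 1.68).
P(M_{12.48} ≥ 1.68) = 2·P(B_{12.48} ≥ 1.68) = 2(1 − Φ(1.68/√12.48)) ≈ 0.6344

By the reflection principle for Brownian motion, P(M_t ≥ a) = 2 · P(B_t ≥ a) for a ≥ 0. Since B_t ~ N(0, t), P(B_t ≥ 1.68) = 1 − Φ(1.68/√t) = 1 − Φ(1.68/√12.48) = 1 − Φ(0.4756). So
  P(M_{12.48} ≥ 1.68) = 2(1 − Φ(0.4756)) ≈ 0.6344.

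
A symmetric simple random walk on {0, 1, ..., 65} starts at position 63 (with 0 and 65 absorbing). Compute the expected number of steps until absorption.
E[τ | X_0 = 63] = 126

Let v_k = E[τ | X_0 = k]. Boundary: v_0 = v_65 = 0. Recurrence: v_k = 1 + (v_{k-1} + v_{k+1})/2 for 1 ≤ k ≤ 64. The particular solution to v_k − (v_{k-1} + v_{k+1})/2 = 1 is v_k = −k^2. Adding homogeneous solution A + B k and matching boundaries gives v_k = k (65 − k). Substituting k = 63: v_63 = 63 · 2 = 126.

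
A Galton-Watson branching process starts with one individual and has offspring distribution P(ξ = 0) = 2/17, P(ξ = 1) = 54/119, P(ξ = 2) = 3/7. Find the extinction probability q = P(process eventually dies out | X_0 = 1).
q = 14/51

The pgf is f(s) = 2/17 + 54/119·s + 3/7·s². The extinction probability q is the smallest fixed point of f in [0, 1]. Setting s = f(s):
  3/7·s² + (54/119 − 1)·s + 2/17 = 0
  3/7·s² − (2/17 + 3/7)·s + 2/17 = 0
which factors as (s − 1)·(3/7·s − 2/17) = 0, giving roots s = 1 and s = (2/17)/(3/7) = 14/51.
Mean offspring μ = 54/119 + 2·3/7 = 156/119 > 1 (supercritical), so q < 1. The extinction probability is the smaller root: q = (2/17)/(3/7) = 14/51.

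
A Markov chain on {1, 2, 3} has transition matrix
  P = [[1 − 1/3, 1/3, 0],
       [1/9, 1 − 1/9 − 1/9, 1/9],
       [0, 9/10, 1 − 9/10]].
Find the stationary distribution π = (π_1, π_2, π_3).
π = (27/118, 81/118, 5/59)

This is a birth-death chain on three states, which satisfies detailed balance: π_1 · P_{12} = π_2 · P_{21} and π_2 · P_{23} = π_3 · P_{32}.
From π_1 · 1/3 = π_2 · 1/9: π_2/π_1 = (1/3)/(1/9) = 3.
From π_2 · 1/9 = π_3 · 9/10: π_3/π_2 = (1/9)/(9/10) = 10/81.
Take π_1 proportional to 1; then unnormalized π = (1, 3, 10/27). Normalize by dividing by the sum 118/27:
  π = (27/118, 81/118, 5/59).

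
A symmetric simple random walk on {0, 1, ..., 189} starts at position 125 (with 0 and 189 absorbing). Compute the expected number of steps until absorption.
E[τ | X_0 = 125] = 8000

Let v_k = E[τ | X_0 = k]. Boundary: v_0 = v_189 = 0. Recurrence: v_k = 1 + (v_{k-1} + v_{k+1})/2 for 1 ≤ k ≤ 188. The particular solution to v_k − (v_{k-1} + v_{k+1})/2 = 1 is v_k = −k^2. Adding homogeneous solution A + B k and matching boundaries gives v_k = k (189 − k). Substituting k = 125: v_125 = 125 · 64 = 8000.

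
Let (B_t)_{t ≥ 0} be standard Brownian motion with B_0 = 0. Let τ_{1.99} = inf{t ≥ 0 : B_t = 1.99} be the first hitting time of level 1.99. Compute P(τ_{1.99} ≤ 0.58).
P(τ_{1.99} ≤ 0.58) = 2(1 − Φ(1.99/√0.58)) = 2(1 − Φ(2.6130)) ≈ 0.0090

By the reflection principle for standard BM, P(τ_b ≤ t) = 2 · P(B_t ≥ b). Since B_t ~ N(0, t), P(B_t ≥ 1.99) = 1 − Φ(1.99/√t) = 1 − Φ(1.99/√0.58) = 1 − Φ(2.6130) ≈ 0.00449. Doubling: P(τ_{1.99} ≤ 0.58) ≈ 2 · 0.00449 = 0.00898 ≈ 0.0090.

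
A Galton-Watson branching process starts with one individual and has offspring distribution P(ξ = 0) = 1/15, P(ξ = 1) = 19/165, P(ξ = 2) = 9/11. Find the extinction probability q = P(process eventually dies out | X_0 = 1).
q = 11/135

The pgf is f(s) = 1/15 + 19/165·s + 9/11·s². The extinction probability q is the smallest fixed point of f in [0, 1]. Setting s = f(s):
  9/11·s² + (19/165 − 1)·s + 1/15 = 0
  9/11·s² − (1/15 + 9/11)·s + 1/15 = 0
which factors as (s − 1)·(9/11·s − 1/15) = 0, giving roots s = 1 and s = (1/15)/(9/11) = 11/135.
Mean offspring μ = 19/165 + 2·9/11 = 289/165 > 1 (supercritical), so q < 1. The extinction probability is the smaller root: q = (1/15)/(9/11) = 11/135.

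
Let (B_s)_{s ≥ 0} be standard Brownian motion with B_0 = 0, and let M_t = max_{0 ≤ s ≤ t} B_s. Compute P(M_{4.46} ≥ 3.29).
P(M_{4.46} ≥ 3.29) = 2·P(B_{4.46} ≥ 3.29) = 2(1 − Φ(3.29/√4.46)) ≈ 0.1193

By the reflection principle for Brownian motion, P(M_t ≥ a) = 2 · P(B_t ≥ a) for a ≥ 0. Since B_t ~ N(0, t), P(B_t ≥ 3.29) = 1 − Φ(3.29/√t) = 1 − Φ(3.29/√4.46) = 1 − Φ(1.5579). So
  P(M_{4.46} ≥ 3.29) = 2(1 − Φ(1.5579)) ≈ 0.1193.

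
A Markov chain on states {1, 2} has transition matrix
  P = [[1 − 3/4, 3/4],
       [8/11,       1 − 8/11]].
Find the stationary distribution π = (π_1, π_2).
π_1 = 32/65, π_2 = 33/65

Solve πP = π with π_1 + π_2 = 1. From πP = π: π_1 · (1 − 3/4) + π_2 · 8/11 = π_1 ⇒ π_2 · 8/11 = π_1 · 3/4 ⇒ π_2/π_1 = (3/4)/(8/11) = 33/32. Together with π_1 + π_2 = 1:
  π_1 = (8/11)/(3/4 + 8/11) = (8/11)/(65/44) = 32/65,
  π_2 = (3/4)/(3/4 + 8/11) = (3/4)/(65/44) = 33/65.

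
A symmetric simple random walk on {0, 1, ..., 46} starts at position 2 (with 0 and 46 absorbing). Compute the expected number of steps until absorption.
E[τ | X_0 = 2] = 88

Let v_k = E[τ | X_0 = k]. Boundary: v_0 = v_46 = 0. Recurrence: v_k = 1 + (v_{k-1} + v_{k+1})/2 for 1 ≤ k ≤ 45. The particular solution to v_k − (v_{k-1} + v_{k+1})/2 = 1 is v_k = −k^2. Adding homogeneous solution A + B k and matching boundaries gives v_k = k (46 − k). Substituting k = 2: v_2 = 2 · 44 = 88.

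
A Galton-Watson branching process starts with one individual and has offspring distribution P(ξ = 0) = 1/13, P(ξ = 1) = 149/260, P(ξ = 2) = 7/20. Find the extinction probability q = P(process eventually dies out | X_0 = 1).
q = 20/91

The pgf is f(s) = 1/13 + 149/260·s + 7/20·s². The extinction probability q is the smallest fixed point of f in [0, 1]. Setting s = f(s):
  7/20·s² + (149/260 − 1)·s + 1/13 = 0
  7/20·s² − (1/13 + 7/20)·s + 1/13 = 0
which factors as (s − 1)·(7/20·s − 1/13) = 0, giving roots s = 1 and s = (1/13)/(7/20) = 20/91.
Mean offspring μ = 149/260 + 2·7/20 = 331/260 > 1 (supercritical), so q < 1. The extinction probability is the smaller root: q = (1/13)/(7/20) = 20/91.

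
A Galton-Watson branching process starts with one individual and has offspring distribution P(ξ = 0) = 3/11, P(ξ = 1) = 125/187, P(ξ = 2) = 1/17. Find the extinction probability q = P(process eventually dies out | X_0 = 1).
q = 1

Mean offspring μ = 0·3/11 + 1·125/187 + 2·1/17 = 147/187 ≤ 1. For μ ≤ 1 with offspring not concentrated at 1, the Galton-Watson process goes extinct almost surely, so q = 1.
(Algebraic check: The pgf is f(s) = 3/11 + 125/187·s + 1/17·s². The extinction probability q is the smallest fixed point of f in [0, 1]. Setting s = f(s):
  1/17·s² + (125/187 − 1)·s + 3/11 = 0
  1/17·s² − (3/11 + 1/17)·s + 3/11 = 0
which factors as (s − 1)·(1/17·s − 3/11) = 0, giving roots s = 1 and s = (3/11)/(1/17) = 51/11. Since 51/11 ≥ 1, the smallest root in [0, 1] is s = 1.)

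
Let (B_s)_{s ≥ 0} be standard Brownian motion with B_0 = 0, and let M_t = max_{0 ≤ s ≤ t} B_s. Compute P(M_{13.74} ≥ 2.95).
P(M_{13.74} ≥ 2.95) = 2·P(B_{13.74} ≥ 2.95) = 2(1 − Φ(2.95/√13.74)) ≈ 0.4261

By the reflection principle for Brownian motion, P(M_t ≥ a) = 2 · P(B_t ≥ a) for a ≥ 0. Since B_t ~ N(0, t), P(B_t ≥ 2.95) = 1 − Φ(2.95/√t) = 1 − Φ(2.95/√13.74) = 1 − Φ(0.7958). So
  P(M_{13.74} ≥ 2.95) = 2(1 − Φ(0.7958)) ≈ 0.4261.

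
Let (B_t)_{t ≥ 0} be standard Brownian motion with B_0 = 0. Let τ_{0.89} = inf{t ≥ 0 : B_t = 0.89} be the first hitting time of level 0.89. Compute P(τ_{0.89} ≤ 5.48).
P(τ_{0.89} ≤ 5.48) = 2(1 − Φ(0.89/√5.48)) = 2(1 − Φ(0.3802)) ≈ 0.7038

By the reflection principle for standard BM, P(τ_b ≤ t) = 2 · P(B_t ≥ b). Since B_t ~ N(0, t), P(B_t ≥ 0.89) = 1 − Φ(0.89/√t) = 1 − Φ(0.89/√5.48) = 1 − Φ(0.3802) ≈ 0.35190. Doubling: P(τ_{0.89} ≤ 5.48) ≈ 2 · 0.35190 = 0.70380 ≈ 0.7038.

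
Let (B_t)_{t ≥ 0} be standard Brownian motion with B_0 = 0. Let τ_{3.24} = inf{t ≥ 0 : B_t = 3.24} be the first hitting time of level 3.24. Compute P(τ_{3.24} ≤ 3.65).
P(τ_{3.24} ≤ 3.65) = 2(1 − Φ(3.24/√3.65)) = 2(1 − Φ(1.6959)) ≈ 0.0899

By the reflection principle for standard BM, P(τ_b ≤ t) = 2 · P(B_t ≥ b). Since B_t ~ N(0, t), P(B_t ≥ 3.24) = 1 − Φ(3.24/√t) = 1 − Φ(3.24/√3.65) = 1 − Φ(1.6959) ≈ 0.04495. Doubling: P(τ_{3.24} ≤ 3.65) ≈ 2 · 0.04495 = 0.08990 ≈ 0.0899.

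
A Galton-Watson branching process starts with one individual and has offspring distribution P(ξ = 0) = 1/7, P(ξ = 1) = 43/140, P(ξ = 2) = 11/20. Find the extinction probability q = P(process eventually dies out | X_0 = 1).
q = 20/77

The pgf is f(s) = 1/7 + 43/140·s + 11/20·s². The extinction probability q is the smallest fixed point of f in [0, 1]. Setting s = f(s):
  11/20·s² + (43/140 − 1)·s + 1/7 = 0
  11/20·s² − (1/7 + 11/20)·s + 1/7 = 0
which factors as (s − 1)·(11/20·s − 1/7) = 0, giving roots s = 1 and s = (1/7)/(11/20) = 20/77.
Mean offspring μ = 43/140 + 2·11/20 = 197/140 > 1 (supercritical), so q < 1. The extinction probability is the smaller root: q = (1/7)/(11/20) = 20/77.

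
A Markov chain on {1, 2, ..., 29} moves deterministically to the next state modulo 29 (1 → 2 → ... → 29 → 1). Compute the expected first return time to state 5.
E[T_5 | X_0 = 5] = 29

The chain cycles deterministically, so starting at state 5 it returns in exactly 29 steps. Equivalently, the stationary distribution is uniform π_j = 1/29 for every state j, so by Kac's formula E[T_5] = 1/π_5 = 29.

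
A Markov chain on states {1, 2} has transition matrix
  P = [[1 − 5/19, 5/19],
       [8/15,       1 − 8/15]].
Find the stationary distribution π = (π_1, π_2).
π_1 = 152/227, π_2 = 75/227

Solve πP = π with π_1 + π_2 = 1. From πP = π: π_1 · (1 − 5/19) + π_2 · 8/15 = π_1 ⇒ π_2 · 8/15 = π_1 · 5/19 ⇒ π_2/π_1 = (5/19)/(8/15) = 75/152. Together with π_1 + π_2 = 1:
  π_1 = (8/15)/(5/19 + 8/15) = (8/15)/(227/285) = 152/227,
  π_2 = (5/19)/(5/19 + 8/15) = (5/19)/(227/285) = 75/227.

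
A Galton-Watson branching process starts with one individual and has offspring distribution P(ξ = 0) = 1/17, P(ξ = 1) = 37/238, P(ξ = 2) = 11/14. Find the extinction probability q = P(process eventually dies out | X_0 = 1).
q = 14/187

The pgf is f(s) = 1/17 + 37/238·s + 11/14·s². The extinction probability q is the smallest fixed point of f in [0, 1]. Setting s = f(s):
  11/14·s² + (37/238 − 1)·s + 1/17 = 0
  11/14·s² − (1/17 + 11/14)·s + 1/17 = 0
which factors as (s − 1)·(11/14·s − 1/17) = 0, giving roots s = 1 and s = (1/17)/(11/14) = 14/187.
Mean offspring μ = 37/238 + 2·11/14 = 411/238 > 1 (supercritical), so q < 1. The extinction probability is the smaller root: q = (1/17)/(11/14) = 14/187.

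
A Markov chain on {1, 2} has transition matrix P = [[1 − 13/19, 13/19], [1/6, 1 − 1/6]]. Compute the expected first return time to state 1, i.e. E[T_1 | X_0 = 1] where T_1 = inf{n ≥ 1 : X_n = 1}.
E[T_1 | X_0 = 1] = 1/π_1 = 97/19

For an irreducible recurrent Markov chain with stationary distribution π, E[T_i | X_0 = i] = 1/π_i (Kac's formula). Here π_1 = (1/6)/(13/19 + 1/6) = (1/6)/(97/114) = 19/97, so E[T_1 | X_0 = 1] = 1/π_1 = (13/19 + 1/6)/(1/6) = (97/114)/(1/6) = 97/19.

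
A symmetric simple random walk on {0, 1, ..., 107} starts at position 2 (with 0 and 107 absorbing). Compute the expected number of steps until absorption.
E[τ | X_0 = 2] = 210

Let v_k = E[τ | X_0 = k]. Boundary: v_0 = v_107 = 0. Recurrence: v_k = 1 + (v_{k-1} + v_{k+1})/2 for 1 ≤ k ≤ 106. The particular solution to v_k − (v_{k-1} + v_{k+1})/2 = 1 is v_k = −k^2. Adding homogeneous solution A + B k and matching boundaries gives v_k = k (107 − k). Substituting k = 2: v_2 = 2 · 105 = 210.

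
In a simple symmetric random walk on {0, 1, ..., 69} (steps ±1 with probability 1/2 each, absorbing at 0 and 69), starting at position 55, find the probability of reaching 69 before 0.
P(hit 69 before 0) = 55/69

Let u_k = P(hit 69 before 0 | start at k). Then u_0 = 0, u_69 = 1, and u_k = u_{k-1}/2 + u_{k+1}/2 for 1 ≤ k ≤ 68. This harmonic recurrence is solved by u_k = k/69, giving u_55 = 55/69.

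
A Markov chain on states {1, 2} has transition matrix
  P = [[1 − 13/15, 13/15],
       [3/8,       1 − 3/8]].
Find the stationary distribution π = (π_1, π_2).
π_1 = 45/149, π_2 = 104/149

Solve πP = π with π_1 + π_2 = 1. From πP = π: π_1 · (1 − 13/15) + π_2 · 3/8 = π_1 ⇒ π_2 · 3/8 = π_1 · 13/15 ⇒ π_2/π_1 = (13/15)/(3/8) = 104/45. Together with π_1 + π_2 = 1:
  π_1 = (3/8)/(13/15 + 3/8) = (3/8)/(149/120) = 45/149,
  π_2 = (13/15)/(13/15 + 3/8) = (13/15)/(149/120) = 104/149.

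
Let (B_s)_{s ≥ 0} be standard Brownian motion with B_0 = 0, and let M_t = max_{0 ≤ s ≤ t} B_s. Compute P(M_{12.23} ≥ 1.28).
P(M_{12.23} ≥ 1.28) = 2·P(B_{12.23} ≥ 1.28) = 2(1 − Φ(1.28/√12.23)) ≈ 0.7144

By the reflection principle for Brownian motion, P(M_t ≥ a) = 2 · P(B_t ≥ a) for a ≥ 0. Since B_t ~ N(0, t), P(B_t ≥ 1.28) = 1 − Φ(1.28/√t) = 1 − Φ(1.28/√12.23) = 1 − Φ(0.3660). So
  P(M_{12.23} ≥ 1.28) = 2(1 − Φ(0.3660)) ≈ 0.7144.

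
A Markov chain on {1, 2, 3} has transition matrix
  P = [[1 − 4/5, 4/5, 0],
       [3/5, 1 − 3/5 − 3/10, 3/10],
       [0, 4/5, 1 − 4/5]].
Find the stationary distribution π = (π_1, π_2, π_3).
π = (6/17, 8/17, 3/17)

This is a birth-death chain on three states, which satisfies detailed balance: π_1 · P_{12} = π_2 · P_{21} and π_2 · P_{23} = π_3 · P_{32}.
From π_1 · 4/5 = π_2 · 3/5: π_2/π_1 = (4/5)/(3/5) = 4/3.
From π_2 · 3/10 = π_3 · 4/5: π_3/π_2 = (3/10)/(4/5) = 3/8.
Take π_1 proportional to 1; then unnormalized π = (1, 4/3, 1/2). Normalize by dividing by the sum 17/6:
  π = (6/17, 8/17, 3/17).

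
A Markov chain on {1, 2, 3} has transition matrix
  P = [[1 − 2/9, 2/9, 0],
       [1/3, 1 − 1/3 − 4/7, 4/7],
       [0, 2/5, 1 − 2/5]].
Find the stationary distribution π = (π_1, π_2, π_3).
π = (21/55, 14/55, 4/11)

This is a birth-death chain on three states, which satisfies detailed balance: π_1 · P_{12} = π_2 · P_{21} and π_2 · P_{23} = π_3 · P_{32}.
From π_1 · 2/9 = π_2 · 1/3: π_2/π_1 = (2/9)/(1/3) = 2/3.
From π_2 · 4/7 = π_3 · 2/5: π_3/π_2 = (4/7)/(2/5) = 10/7.
Take π_1 proportional to 1; then unnormalized π = (1, 2/3, 20/21). Normalize by dividing by the sum 55/21:
  π = (21/55, 14/55, 4/11).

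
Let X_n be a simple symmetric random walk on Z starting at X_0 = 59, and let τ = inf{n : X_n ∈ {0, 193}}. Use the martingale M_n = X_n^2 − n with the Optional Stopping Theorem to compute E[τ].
E[τ] = 7906

M_n = X_n^2 − n is a martingale (since E[X_{n+1}^2 | F_n] = X_n^2 + 1). By OST (τ has finite mean in a bounded region), E[M_τ] = E[M_0] = X_0^2 − 0 = 59^2 = 3481. Also E[M_τ] = E[X_τ^2] − E[τ]. The walk exits at 0 or 193, with P(hit 193 first) = 59/193, so E[X_τ^2] = 193^2 · 59/193 + 0 = 11387. Thus E[τ] = E[X_τ^2] − E[M_τ] = 11387 − 3481 = 7906 = 59(193 − 59) = 7906.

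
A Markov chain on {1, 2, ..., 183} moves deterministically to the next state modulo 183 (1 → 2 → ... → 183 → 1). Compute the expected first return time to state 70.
E[T_70 | X_0 = 70] = 183

The chain cycles deterministically, so starting at state 70 it returns in exactly 183 steps. Equivalently, the stationary distribution is uniform π_j = 1/183 for every state j, so by Kac's formula E[T_70] = 1/π_70 = 183.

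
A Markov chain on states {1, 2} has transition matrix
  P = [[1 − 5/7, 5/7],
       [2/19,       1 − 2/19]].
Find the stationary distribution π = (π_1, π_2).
π_1 = 14/109, π_2 = 95/109

Solve πP = π with π_1 + π_2 = 1. From πP = π: π_1 · (1 − 5/7) + π_2 · 2/19 = π_1 ⇒ π_2 · 2/19 = π_1 · 5/7 ⇒ π_2/π_1 = (5/7)/(2/19) = 95/14. Together with π_1 + π_2 = 1:
  π_1 = (2/19)/(5/7 + 2/19) = (2/19)/(109/133) = 14/109,
  π_2 = (5/7)/(5/7 + 2/19) = (5/7)/(109/133) = 95/109.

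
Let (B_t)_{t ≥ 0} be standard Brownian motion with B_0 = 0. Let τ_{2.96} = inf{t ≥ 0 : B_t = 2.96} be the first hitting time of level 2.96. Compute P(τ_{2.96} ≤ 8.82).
P(τ_{2.96} ≤ 8.82) = 2(1 − Φ(2.96/√8.82)) = 2(1 − Φ(0.9967)) ≈ 0.3189

By the reflection principle for standard BM, P(τ_b ≤ t) = 2 · P(B_t ≥ b). Since B_t ~ N(0, t), P(B_t ≥ 2.96) = 1 − Φ(2.96/√t) = 1 − Φ(2.96/√8.82) = 1 − Φ(0.9967) ≈ 0.15946. Doubling: P(τ_{2.96} ≤ 8.82) ≈ 2 · 0.15946 = 0.31892 ≈ 0.3189.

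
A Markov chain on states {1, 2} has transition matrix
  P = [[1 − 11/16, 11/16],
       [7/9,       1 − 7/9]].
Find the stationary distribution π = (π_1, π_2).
π_1 = 112/211, π_2 = 99/211

Solve πP = π with π_1 + π_2 = 1. From πP = π: π_1 · (1 − 11/16) + π_2 · 7/9 = π_1 ⇒ π_2 · 7/9 = π_1 · 11/16 ⇒ π_2/π_1 = (11/16)/(7/9) = 99/112. Together with π_1 + π_2 = 1:
  π_1 = (7/9)/(11/16 + 7/9) = (7/9)/(211/144) = 112/211,
  π_2 = (11/16)/(11/16 + 7/9) = (11/16)/(211/144) = 99/211.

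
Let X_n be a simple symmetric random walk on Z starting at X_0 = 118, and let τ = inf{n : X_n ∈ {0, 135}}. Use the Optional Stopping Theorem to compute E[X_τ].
E[X_τ] = 118

X_n is a martingale and τ is a bounded-mean stopping time (indeed τ is finite a.s. with bounded expectation since the walk is in a bounded region). By the OST, E[X_τ] = E[X_0] = 118. Equivalently: E[X_τ] = 135 · P(hit 135 first) + 0 · P(hit 0 first) = 135 · (118/135) = 118.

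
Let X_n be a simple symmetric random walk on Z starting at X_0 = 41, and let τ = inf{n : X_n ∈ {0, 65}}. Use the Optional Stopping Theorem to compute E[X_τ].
E[X_τ] = 41

X_n is a martingale and τ is a bounded-mean stopping time (indeed τ is finite a.s. with bounded expectation since the walk is in a bounded region). By the OST, E[X_τ] = E[X_0] = 41. Equivalently: E[X_τ] = 65 · P(hit 65 first) + 0 · P(hit 0 first) = 65 · (41/65) = 41.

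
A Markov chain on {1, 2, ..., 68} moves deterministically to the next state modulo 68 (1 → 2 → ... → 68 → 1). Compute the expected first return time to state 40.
E[T_40 | X_0 = 40] = 68

The chain cycles deterministically, so starting at state 40 it returns in exactly 68 steps. Equivalently, the stationary distribution is uniform π_j = 1/68 for every state j, so by Kac's formula E[T_40] = 1/π_40 = 68.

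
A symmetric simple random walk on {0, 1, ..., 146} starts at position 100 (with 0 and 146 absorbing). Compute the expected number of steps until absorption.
E[τ | X_0 = 100] = 4600

Let v_k = E[τ | X_0 = k]. Boundary: v_0 = v_146 = 0. Recurrence: v_k = 1 + (v_{k-1} + v_{k+1})/2 for 1 ≤ k ≤ 145. The particular solution to v_k − (v_{k-1} + v_{k+1})/2 = 1 is v_k = −k^2. Adding homogeneous solution A + B k and matching boundaries gives v_k = k (146 − k). Substituting k = 100: v_100 = 100 · 46 = 4600.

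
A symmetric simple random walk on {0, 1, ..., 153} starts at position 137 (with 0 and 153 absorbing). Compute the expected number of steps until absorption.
E[τ | X_0 = 137] = 2192

Let v_k = E[τ | X_0 = k]. Boundary: v_0 = v_153 = 0. Recurrence: v_k = 1 + (v_{k-1} + v_{k+1})/2 for 1 ≤ k ≤ 152. The particular solution to v_k − (v_{k-1} + v_{k+1})/2 = 1 is v_k = −k^2. Adding homogeneous solution A + B k and matching boundaries gives v_k = k (153 − k). Substituting k = 137: v_137 = 137 · 16 = 2192.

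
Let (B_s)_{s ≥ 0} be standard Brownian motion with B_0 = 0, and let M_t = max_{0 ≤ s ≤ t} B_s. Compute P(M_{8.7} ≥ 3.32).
P(M_{8.7} ≥ 3.32) = 2·P(B_{8.7} ≥ 3.32) = 2(1 − Φ(3.32/√8.7)) ≈ 0.2603

By the reflection principle for Brownian motion, P(M_t ≥ a) = 2 · P(B_t ≥ a) for a ≥ 0. Since B_t ~ N(0, t), P(B_t ≥ 3.32) = 1 − Φ(3.32/√t) = 1 − Φ(3.32/√8.7) = 1 − Φ(1.1256). So
  P(M_{8.7} ≥ 3.32) = 2(1 − Φ(1.1256)) ≈ 0.2603.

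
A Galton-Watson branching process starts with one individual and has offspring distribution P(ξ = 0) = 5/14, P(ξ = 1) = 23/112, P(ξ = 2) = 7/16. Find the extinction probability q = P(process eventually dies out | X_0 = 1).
q = 40/49

The pgf is f(s) = 5/14 + 23/112·s + 7/16·s². The extinction probability q is the smallest fixed point of f in [0, 1]. Setting s = f(s):
  7/16·s² + (23/112 − 1)·s + 5/14 = 0
  7/16·s² − (5/14 + 7/16)·s + 5/14 = 0
which factors as (s − 1)·(7/16·s − 5/14) = 0, giving roots s = 1 and s = (5/14)/(7/16) = 40/49.
Mean offspring μ = 23/112 + 2·7/16 = 121/112 > 1 (supercritical), so q < 1. The extinction probability is the smaller root: q = (5/14)/(7/16) = 40/49.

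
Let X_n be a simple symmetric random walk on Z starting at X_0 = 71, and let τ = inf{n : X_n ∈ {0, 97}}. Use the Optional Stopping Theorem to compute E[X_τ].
E[X_τ] = 71

X_n is a martingale and τ is a bounded-mean stopping time (indeed τ is finite a.s. with bounded expectation since the walk is in a bounded region). By the OST, E[X_τ] = E[X_0] = 71. Equivalently: E[X_τ] = 97 · P(hit 97 first) + 0 · P(hit 0 first) = 97 · (71/97) = 71.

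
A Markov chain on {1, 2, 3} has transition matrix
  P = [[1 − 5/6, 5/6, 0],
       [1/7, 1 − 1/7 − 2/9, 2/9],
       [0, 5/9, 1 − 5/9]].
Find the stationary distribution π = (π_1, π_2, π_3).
π = (6/55, 7/11, 14/55)

This is a birth-death chain on three states, which satisfies detailed balance: π_1 · P_{12} = π_2 · P_{21} and π_2 · P_{23} = π_3 · P_{32}.
From π_1 · 5/6 = π_2 · 1/7: π_2/π_1 = (5/6)/(1/7) = 35/6.
From π_2 · 2/9 = π_3 · 5/9: π_3/π_2 = (2/9)/(5/9) = 2/5.
Take π_1 proportional to 1; then unnormalized π = (1, 35/6, 7/3). Normalize by dividing by the sum 55/6:
  π = (6/55, 7/11, 14/55).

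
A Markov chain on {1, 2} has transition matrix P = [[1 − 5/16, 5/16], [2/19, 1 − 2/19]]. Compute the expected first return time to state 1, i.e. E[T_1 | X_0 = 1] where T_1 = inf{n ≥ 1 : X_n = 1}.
E[T_1 | X_0 = 1] = 1/π_1 = 127/32

For an irreducible recurrent Markov chain with stationary distribution π, E[T_i | X_0 = i] = 1/π_i (Kac's formula). Here π_1 = (2/19)/(5/16 + 2/19) = (2/19)/(127/304) = 32/127, so E[T_1 | X_0 = 1] = 1/π_1 = (5/16 + 2/19)/(2/19) = (127/304)/(2/19) = 127/32.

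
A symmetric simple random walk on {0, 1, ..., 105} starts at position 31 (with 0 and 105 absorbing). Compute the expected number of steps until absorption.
E[τ | X_0 = 31] = 2294

Let v_k = E[τ | X_0 = k]. Boundary: v_0 = v_105 = 0. Recurrence: v_k = 1 + (v_{k-1} + v_{k+1})/2 for 1 ≤ k ≤ 104. The particular solution to v_k − (v_{k-1} + v_{k+1})/2 = 1 is v_k = −k^2. Adding homogeneous solution A + B k and matching boundaries gives v_k = k (105 − k). Substituting k = 31: v_31 = 31 · 74 = 2294.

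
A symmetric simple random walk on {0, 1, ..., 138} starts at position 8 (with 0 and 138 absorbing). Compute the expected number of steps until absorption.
E[τ | X_0 = 8] = 1040

Let v_k = E[τ | X_0 = k]. Boundary: v_0 = v_138 = 0. Recurrence: v_k = 1 + (v_{k-1} + v_{k+1})/2 for 1 ≤ k ≤ 137. The particular solution to v_k − (v_{k-1} + v_{k+1})/2 = 1 is v_k = −k^2. Adding homogeneous solution A + B k and matching boundaries gives v_k = k (138 − k). Substituting k = 8: v_8 = 8 · 130 = 1040.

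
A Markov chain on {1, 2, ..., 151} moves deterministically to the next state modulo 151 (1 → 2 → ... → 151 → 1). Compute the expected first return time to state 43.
E[T_43 | X_0 = 43] = 151

The chain cycles deterministically, so starting at state 43 it returns in exactly 151 steps. Equivalently, the stationary distribution is uniform π_j = 1/151 for every state j, so by Kac's formula E[T_43] = 1/π_43 = 151.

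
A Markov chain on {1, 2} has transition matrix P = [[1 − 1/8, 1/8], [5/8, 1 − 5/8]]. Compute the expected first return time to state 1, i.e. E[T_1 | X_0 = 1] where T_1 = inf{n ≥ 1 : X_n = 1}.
E[T_1 | X_0 = 1] = 1/π_1 = 6/5

For an irreducible recurrent Markov chain with stationary distribution π, E[T_i | X_0 = i] = 1/π_i (Kac's formula). Here π_1 = (5/8)/(1/8 + 5/8) = (5/8)/(3/4) = 5/6, so E[T_1 | X_0 = 1] = 1/π_1 = (1/8 + 5/8)/(5/8) = (3/4)/(5/8) = 6/5.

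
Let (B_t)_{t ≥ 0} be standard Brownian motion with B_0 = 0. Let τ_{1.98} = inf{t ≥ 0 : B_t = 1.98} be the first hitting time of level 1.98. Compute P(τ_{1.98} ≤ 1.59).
P(τ_{1.98} ≤ 1.59) = 2(1 − Φ(1.98/√1.59)) = 2(1 − Φ(1.5702)) ≈ 0.1164

By the reflection principle for standard BM, P(τ_b ≤ t) = 2 · P(B_t ≥ b). Since B_t ~ N(0, t), P(B_t ≥ 1.98) = 1 − Φ(1.98/√t) = 1 − Φ(1.98/√1.59) = 1 − Φ(1.5702) ≈ 0.05818. Doubling: P(τ_{1.98} ≤ 1.59) ≈ 2 · 0.05818 = 0.11636 ≈ 0.1164.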